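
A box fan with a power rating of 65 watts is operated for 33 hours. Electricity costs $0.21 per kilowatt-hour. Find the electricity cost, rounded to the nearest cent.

$0.45

Energy = 0.065 kW × 33 h = 2.145 kWh
Cost = 2.145 kWh × $0.21/kWh = $0.45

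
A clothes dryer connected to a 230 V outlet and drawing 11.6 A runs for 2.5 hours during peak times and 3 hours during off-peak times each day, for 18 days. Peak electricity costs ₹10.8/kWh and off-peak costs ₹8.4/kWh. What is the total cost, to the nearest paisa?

Power = 11.6 A × 230 V = 2668 W = 2.668 kW
Peak energy = 2.668 kW × 2.5 h × 18 = 120.06 kWh
Off-peak energy = 2.668 kW × 3 h × 18 = 144.072 kWh
Cost = 120.06 × ₹10.8 + 144.072 × ₹8.4 = ₹1296.648 + ₹1210.2048 = ₹2506.85

₹2506.85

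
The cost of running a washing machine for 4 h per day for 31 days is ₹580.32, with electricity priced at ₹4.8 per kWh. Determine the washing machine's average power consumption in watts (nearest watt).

975 W

Energy = ₹580.32 ÷ ₹4.8/kWh = 120.9 kWh
Runtime = 4 h/day × 31 days = 124 h
Power = 120.9 kWh ÷ 124 h = 0.975 kW = 975 W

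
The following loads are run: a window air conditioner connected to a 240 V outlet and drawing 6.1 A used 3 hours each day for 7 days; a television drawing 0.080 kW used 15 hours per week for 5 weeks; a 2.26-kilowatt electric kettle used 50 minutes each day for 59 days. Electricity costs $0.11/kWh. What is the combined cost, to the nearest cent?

$16.26

window air conditioner: Power = 6.1 A × 240 V = 1464 W = 1.464 kW
window air conditioner: Runtime = 3 h/day × 7 days = 21 h
window air conditioner: 1.464 kW × 21 h = 30.744 kWh
television: Runtime = 15 h/week × 5 weeks = 75 h
television: 0.08 kW × 75 h = 6 kWh
electric kettle: Runtime = 50 min × 59 = 2950 min = 49.166666… h
electric kettle: 2.26 kW × 49.166666… h = 111.116666… kWh
Total energy = 147.860666… kWh
Cost = 147.860666… × $0.11 = $16.26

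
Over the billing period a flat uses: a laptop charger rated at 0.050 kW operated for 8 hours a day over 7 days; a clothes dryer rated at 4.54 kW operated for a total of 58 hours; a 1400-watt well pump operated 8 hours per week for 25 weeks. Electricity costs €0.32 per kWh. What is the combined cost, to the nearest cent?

laptop charger: Runtime = 8 h/day × 7 days = 56 h
laptop charger: 0.05 kW × 56 h = 2.8 kWh
clothes dryer: 4.54 kW × 58 h = 263.32 kWh
well pump: Runtime = 8 h/week × 25 weeks = 200 h
well pump: 1.4 kW × 200 h = 280 kWh
Total energy = 546.12 kWh
Cost = 546.12 × €0.32 = €174.76

€174.76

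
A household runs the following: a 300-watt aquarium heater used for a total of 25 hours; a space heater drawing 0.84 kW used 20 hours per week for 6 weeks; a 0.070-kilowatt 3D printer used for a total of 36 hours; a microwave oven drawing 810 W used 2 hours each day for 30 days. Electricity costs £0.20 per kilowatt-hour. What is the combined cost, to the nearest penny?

£31.88

aquarium heater: 0.3 kW × 25 h = 7.5 kWh
space heater: Runtime = 20 h/week × 6 weeks = 120 h
space heater: 0.84 kW × 120 h = 100.8 kWh
3D printer: 0.07 kW × 36 h = 2.52 kWh
microwave oven: Runtime = 2 h/day × 30 days = 60 h
microwave oven: 0.81 kW × 60 h = 48.6 kWh
Total energy = 159.42 kWh
Cost = 159.42 × £0.20 = £31.88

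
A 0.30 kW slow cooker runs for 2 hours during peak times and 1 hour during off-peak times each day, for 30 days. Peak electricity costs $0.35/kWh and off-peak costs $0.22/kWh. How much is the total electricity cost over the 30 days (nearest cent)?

$8.28

Peak energy = 0.3 kW × 2 h × 30 = 18 kWh
Off-peak energy = 0.3 kW × 1 h × 30 = 9 kWh
Cost = 18 × $0.35 + 9 × $0.22 = $6.3 + $1.98 = $8.28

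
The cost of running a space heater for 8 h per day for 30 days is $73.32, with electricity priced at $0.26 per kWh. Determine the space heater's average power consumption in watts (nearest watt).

1175 W

Energy = $73.32 ÷ $0.26/kWh = 282 kWh
Runtime = 8 h/day × 30 days = 240 h
Power = 282 kWh ÷ 240 h = 1.175 kW = 1175 W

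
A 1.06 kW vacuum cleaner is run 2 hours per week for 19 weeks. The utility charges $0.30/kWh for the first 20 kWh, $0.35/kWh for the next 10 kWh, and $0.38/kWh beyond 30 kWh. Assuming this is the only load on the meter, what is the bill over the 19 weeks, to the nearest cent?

Runtime = 2 h/week × 19 weeks = 38 h
Energy = 1.06 kW × 38 h = 40.28 kWh
Tier 1 (0–20 kWh): 20 × $0.30 = $6
Tier 2 (20–30 kWh): 10 × $0.35 = $3.5
Above 30 kWh: 10.28 × $0.38 = $3.9064
Bill = $13.41

$13.41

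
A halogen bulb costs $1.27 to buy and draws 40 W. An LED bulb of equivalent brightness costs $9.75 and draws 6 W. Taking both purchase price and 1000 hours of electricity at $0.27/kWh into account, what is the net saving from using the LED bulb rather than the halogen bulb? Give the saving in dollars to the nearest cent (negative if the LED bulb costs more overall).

$0.70

halogen bulb: $1.27 + (40/1000) kW × 1000 h × $0.27 = $1.27 + $10.8 = $12.07
LED bulb: $9.75 + (6/1000) kW × 1000 h × $0.27 = $9.75 + $1.62 = $11.37
Saving = $12.07 − $11.37 = $0.7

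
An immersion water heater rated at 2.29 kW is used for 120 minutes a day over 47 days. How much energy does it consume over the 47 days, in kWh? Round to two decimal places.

Runtime = 120 min × 47 = 5640 min = 94 h
Energy = 2.29 kW × 94 h = 215.26 kWh

215.26 kWh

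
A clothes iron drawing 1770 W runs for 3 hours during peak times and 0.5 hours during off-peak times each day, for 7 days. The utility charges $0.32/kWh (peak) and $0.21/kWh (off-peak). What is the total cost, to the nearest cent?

$13.20

Peak energy = 1.77 kW × 3 h × 7 = 37.17 kWh
Off-peak energy = 1.77 kW × 0.5 h × 7 = 6.195 kWh
Cost = 37.17 × $0.32 + 6.195 × $0.21 = $11.8944 + $1.30095 = $13.20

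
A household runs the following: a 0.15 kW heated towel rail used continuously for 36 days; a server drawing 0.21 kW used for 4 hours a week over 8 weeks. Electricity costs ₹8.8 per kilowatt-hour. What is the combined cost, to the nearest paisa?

₹1199.62

heated towel rail: Runtime = 24 h × 36 = 864 h
heated towel rail: 0.15 kW × 864 h = 129.6 kWh
server: Runtime = 4 h/week × 8 weeks = 32 h
server: 0.21 kW × 32 h = 6.72 kWh
Total energy = 136.32 kWh
Cost = 136.32 × ₹8.8 = ₹1199.62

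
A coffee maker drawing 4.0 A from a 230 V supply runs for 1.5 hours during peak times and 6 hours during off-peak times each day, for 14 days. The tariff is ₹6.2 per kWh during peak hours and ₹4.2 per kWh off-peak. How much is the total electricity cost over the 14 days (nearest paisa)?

Power = 4.0 A × 230 V = 920 W = 0.92 kW
Peak energy = 0.92 kW × 1.5 h × 14 = 19.32 kWh
Off-peak energy = 0.92 kW × 6 h × 14 = 77.28 kWh
Cost = 19.32 × ₹6.2 + 77.28 × ₹4.2 = ₹119.784 + ₹324.576 = ₹444.36

₹444.36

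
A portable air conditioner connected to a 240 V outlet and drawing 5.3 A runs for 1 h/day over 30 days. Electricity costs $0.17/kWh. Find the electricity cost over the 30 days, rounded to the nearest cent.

$6.49

Power = 5.3 A × 240 V = 1272 W = 1.272 kW
Runtime = 1 h/day × 30 days = 30 h
Energy = 1.272 kW × 30 h = 38.16 kWh
Cost = 38.16 kWh × $0.17/kWh = $6.49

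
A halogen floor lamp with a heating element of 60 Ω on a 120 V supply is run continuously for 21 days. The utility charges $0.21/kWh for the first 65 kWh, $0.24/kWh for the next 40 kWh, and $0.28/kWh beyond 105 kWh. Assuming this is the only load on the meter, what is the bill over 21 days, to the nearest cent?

Power = V²/R = 120²/60 = 240 W = 0.24 kW
Runtime = 24 h × 21 = 504 h
Energy = 0.24 kW × 504 h = 120.96 kWh
Tier 1 (0–65 kWh): 65 × $0.21 = $13.65
Tier 2 (65–105 kWh): 40 × $0.24 = $9.6
Above 105 kWh: 15.96 × $0.28 = $4.4688
Bill = $27.72

$27.72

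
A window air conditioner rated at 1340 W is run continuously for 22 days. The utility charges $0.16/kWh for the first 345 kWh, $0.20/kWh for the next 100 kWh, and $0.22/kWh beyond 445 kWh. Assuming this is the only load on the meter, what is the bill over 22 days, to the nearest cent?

$132.95

Runtime = 24 h × 22 = 528 h
Energy = 1.34 kW × 528 h = 707.52 kWh
Tier 1 (0–345 kWh): 345 × $0.16 = $55.2
Tier 2 (345–445 kWh): 100 × $0.20 = $20
Above 445 kWh: 262.52 × $0.22 = $57.7544
Bill = $132.95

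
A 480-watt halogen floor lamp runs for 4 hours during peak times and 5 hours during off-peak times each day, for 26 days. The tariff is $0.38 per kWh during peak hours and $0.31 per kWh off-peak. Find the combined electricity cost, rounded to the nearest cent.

Peak energy = 0.48 kW × 4 h × 26 = 49.92 kWh
Off-peak energy = 0.48 kW × 5 h × 26 = 62.4 kWh
Cost = 49.92 × $0.38 + 62.4 × $0.31 = $18.9696 + $19.344 = $38.31

$38.31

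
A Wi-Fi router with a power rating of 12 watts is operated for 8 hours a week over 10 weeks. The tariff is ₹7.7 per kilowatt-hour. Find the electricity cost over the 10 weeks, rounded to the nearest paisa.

Runtime = 8 h/week × 10 weeks = 80 h
Energy = 0.012 kW × 80 h = 0.96 kWh
Cost = 0.96 kWh × ₹7.7/kWh = ₹7.39

₹7.39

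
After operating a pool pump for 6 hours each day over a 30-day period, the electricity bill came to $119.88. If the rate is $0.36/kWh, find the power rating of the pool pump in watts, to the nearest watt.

Energy = $119.88 ÷ $0.36/kWh = 333 kWh
Runtime = 6 h/day × 30 days = 180 h
Power = 333 kWh ÷ 180 h = 1.85 kW = 1850 W

1850 W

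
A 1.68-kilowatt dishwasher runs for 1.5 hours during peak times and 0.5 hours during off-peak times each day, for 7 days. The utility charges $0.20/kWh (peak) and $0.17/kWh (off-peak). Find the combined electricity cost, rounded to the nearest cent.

$4.53

Peak energy = 1.68 kW × 1.5 h × 7 = 17.64 kWh
Off-peak energy = 1.68 kW × 0.5 h × 7 = 5.88 kWh
Cost = 17.64 × $0.20 + 5.88 × $0.17 = $3.528 + $0.9996 = $4.53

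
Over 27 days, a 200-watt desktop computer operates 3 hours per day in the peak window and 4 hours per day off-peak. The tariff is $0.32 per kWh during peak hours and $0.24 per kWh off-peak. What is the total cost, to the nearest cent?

$10.37

Peak energy = 0.2 kW × 3 h × 27 = 16.2 kWh
Off-peak energy = 0.2 kW × 4 h × 27 = 21.6 kWh
Cost = 16.2 × $0.32 + 21.6 × $0.24 = $5.184 + $5.184 = $10.37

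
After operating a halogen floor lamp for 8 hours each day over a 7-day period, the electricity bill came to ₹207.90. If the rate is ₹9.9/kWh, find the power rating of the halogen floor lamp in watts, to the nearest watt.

375 W

Energy = ₹207.90 ÷ ₹9.9/kWh = 21 kWh
Runtime = 8 h/day × 7 days = 56 h
Power = 21 kWh ÷ 56 h = 0.375 kW = 375 W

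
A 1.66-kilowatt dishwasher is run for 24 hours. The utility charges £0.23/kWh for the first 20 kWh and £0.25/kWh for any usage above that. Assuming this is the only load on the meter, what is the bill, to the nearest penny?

Energy = 1.66 kW × 24 h = 39.84 kWh
Tier 1 (0–20 kWh): 20 × £0.23 = £4.6
Above 20 kWh: 19.84 × £0.25 = £4.96
Bill = £9.56

£9.56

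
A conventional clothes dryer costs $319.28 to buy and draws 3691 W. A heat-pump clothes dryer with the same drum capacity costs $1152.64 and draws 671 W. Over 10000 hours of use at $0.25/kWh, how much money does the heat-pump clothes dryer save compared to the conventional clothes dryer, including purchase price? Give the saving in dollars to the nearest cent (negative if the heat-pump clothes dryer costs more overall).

conventional clothes dryer: $319.28 + (3691/1000) kW × 10000 h × $0.25 = $319.28 + $9227.5 = $9546.78
heat-pump clothes dryer: $1152.64 + (671/1000) kW × 10000 h × $0.25 = $1152.64 + $1677.5 = $2830.14
Saving = $9546.78 − $2830.14 = $6716.64

$6716.64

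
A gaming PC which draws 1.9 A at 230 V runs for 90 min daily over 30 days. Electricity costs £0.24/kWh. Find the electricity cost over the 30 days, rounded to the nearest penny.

Power = 1.9 A × 230 V = 437 W = 0.437 kW
Runtime = 90 min × 30 = 2700 min = 45 h
Energy = 0.437 kW × 45 h = 19.665 kWh
Cost = 19.665 kWh × £0.24/kWh = £4.72

£4.72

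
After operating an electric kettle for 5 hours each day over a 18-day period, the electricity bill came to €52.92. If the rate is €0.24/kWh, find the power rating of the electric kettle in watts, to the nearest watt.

Energy = €52.92 ÷ €0.24/kWh = 220.5 kWh
Runtime = 5 h/day × 18 days = 90 h
Power = 220.5 kWh ÷ 90 h = 2.45 kW = 2450 W

2450 W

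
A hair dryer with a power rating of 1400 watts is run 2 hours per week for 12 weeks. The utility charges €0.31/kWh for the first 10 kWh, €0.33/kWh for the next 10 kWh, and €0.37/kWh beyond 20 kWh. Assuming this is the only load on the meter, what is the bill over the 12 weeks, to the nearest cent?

Runtime = 2 h/week × 12 weeks = 24 h
Energy = 1.4 kW × 24 h = 33.6 kWh
Tier 1 (0–10 kWh): 10 × €0.31 = €3.1
Tier 2 (10–20 kWh): 10 × €0.33 = €3.3
Above 20 kWh: 13.6 × €0.37 = €5.032
Bill = €11.43

€11.43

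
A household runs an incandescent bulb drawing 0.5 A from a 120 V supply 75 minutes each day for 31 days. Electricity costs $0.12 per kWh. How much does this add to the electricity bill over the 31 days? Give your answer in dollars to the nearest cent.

Power = 0.5 A × 120 V = 60 W = 0.06 kW
Runtime = 75 min × 31 = 2325 min = 38.75 h
Energy = 0.06 kW × 38.75 h = 2.325 kWh
Cost = 2.325 kWh × $0.12/kWh = $0.28

$0.28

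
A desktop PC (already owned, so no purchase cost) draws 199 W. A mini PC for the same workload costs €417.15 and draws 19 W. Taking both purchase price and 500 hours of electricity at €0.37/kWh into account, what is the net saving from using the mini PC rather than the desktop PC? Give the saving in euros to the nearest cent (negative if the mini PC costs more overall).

-€383.85

desktop PC: €0.00 + (199/1000) kW × 500 h × €0.37 = €0.00 + €36.815 = €36.815
mini PC: €417.15 + (19/1000) kW × 500 h × €0.37 = €417.15 + €3.515 = €420.665
Saving = €36.815 − €420.665 = −€383.85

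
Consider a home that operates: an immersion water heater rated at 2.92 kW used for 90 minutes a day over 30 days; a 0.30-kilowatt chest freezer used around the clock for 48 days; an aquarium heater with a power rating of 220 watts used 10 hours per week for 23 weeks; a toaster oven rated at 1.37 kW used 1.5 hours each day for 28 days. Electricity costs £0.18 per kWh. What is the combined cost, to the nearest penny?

£105.33

immersion water heater: Runtime = 90 min × 30 = 2700 min = 45 h
immersion water heater: 2.92 kW × 45 h = 131.4 kWh
chest freezer: Runtime = 24 h × 48 = 1152 h
chest freezer: 0.3 kW × 1152 h = 345.6 kWh
aquarium heater: Runtime = 10 h/week × 23 weeks = 230 h
aquarium heater: 0.22 kW × 230 h = 50.6 kWh
toaster oven: Runtime = 1.5 h/day × 28 days = 42 h
toaster oven: 1.37 kW × 42 h = 57.54 kWh
Total energy = 585.14 kWh
Cost = 585.14 × £0.18 = £105.33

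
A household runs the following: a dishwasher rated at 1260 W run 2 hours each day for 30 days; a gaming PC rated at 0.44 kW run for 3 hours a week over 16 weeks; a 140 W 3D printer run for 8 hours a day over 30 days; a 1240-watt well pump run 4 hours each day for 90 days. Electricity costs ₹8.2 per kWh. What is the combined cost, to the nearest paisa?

dishwasher: Runtime = 2 h/day × 30 days = 60 h
dishwasher: 1.26 kW × 60 h = 75.6 kWh
gaming PC: Runtime = 3 h/week × 16 weeks = 48 h
gaming PC: 0.44 kW × 48 h = 21.12 kWh
3D printer: Runtime = 8 h/day × 30 days = 240 h
3D printer: 0.14 kW × 240 h = 33.6 kWh
well pump: Runtime = 4 h/day × 90 days = 360 h
well pump: 1.24 kW × 360 h = 446.4 kWh
Total energy = 576.72 kWh
Cost = 576.72 × ₹8.2 = ₹4729.10

₹4729.10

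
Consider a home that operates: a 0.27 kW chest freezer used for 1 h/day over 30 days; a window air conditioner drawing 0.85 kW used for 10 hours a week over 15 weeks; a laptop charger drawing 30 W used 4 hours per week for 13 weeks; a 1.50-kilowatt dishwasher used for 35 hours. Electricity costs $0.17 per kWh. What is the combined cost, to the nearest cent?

$32.24

chest freezer: Runtime = 1 h/day × 30 days = 30 h
chest freezer: 0.27 kW × 30 h = 8.1 kWh
window air conditioner: Runtime = 10 h/week × 15 weeks = 150 h
window air conditioner: 0.85 kW × 150 h = 127.5 kWh
laptop charger: Runtime = 4 h/week × 13 weeks = 52 h
laptop charger: 0.03 kW × 52 h = 1.56 kWh
dishwasher: 1.5 kW × 35 h = 52.5 kWh
Total energy = 189.66 kWh
Cost = 189.66 × $0.17 = $32.24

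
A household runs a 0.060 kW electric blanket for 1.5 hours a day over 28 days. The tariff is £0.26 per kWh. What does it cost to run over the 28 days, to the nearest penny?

£0.66

Runtime = 1.5 h/day × 28 days = 42 h
Energy = 0.06 kW × 42 h = 2.52 kWh
Cost = 2.52 kWh × £0.26/kWh = £0.66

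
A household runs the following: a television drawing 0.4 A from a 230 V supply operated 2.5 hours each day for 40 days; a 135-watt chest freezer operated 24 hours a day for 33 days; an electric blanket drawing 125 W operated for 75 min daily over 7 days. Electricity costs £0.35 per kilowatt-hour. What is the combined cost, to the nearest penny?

television: Power = 0.4 A × 230 V = 92 W = 0.092 kW
television: Runtime = 2.5 h/day × 40 days = 100 h
television: 0.092 kW × 100 h = 9.2 kWh
chest freezer: Runtime = 24 h × 33 = 792 h
chest freezer: 0.135 kW × 792 h = 106.92 kWh
electric blanket: Runtime = 75 min × 7 = 525 min = 8.75 h
electric blanket: 0.125 kW × 8.75 h = 1.09375 kWh
Total energy = 117.21375 kWh
Cost = 117.21375 × £0.35 = £41.02

£41.02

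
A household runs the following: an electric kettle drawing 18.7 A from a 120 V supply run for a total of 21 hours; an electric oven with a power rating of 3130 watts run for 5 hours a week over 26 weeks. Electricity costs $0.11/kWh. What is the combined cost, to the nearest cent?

$49.94

electric kettle: Power = 18.7 A × 120 V = 2244 W = 2.244 kW
electric kettle: 2.244 kW × 21 h = 47.124 kWh
electric oven: Runtime = 5 h/week × 26 weeks = 130 h
electric oven: 3.13 kW × 130 h = 406.9 kWh
Total energy = 454.024 kWh
Cost = 454.024 × $0.11 = $49.94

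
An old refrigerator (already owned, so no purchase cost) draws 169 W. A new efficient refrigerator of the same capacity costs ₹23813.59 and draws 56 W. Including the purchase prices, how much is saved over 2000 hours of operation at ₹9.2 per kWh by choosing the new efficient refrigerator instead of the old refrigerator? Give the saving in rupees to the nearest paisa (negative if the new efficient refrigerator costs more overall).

-₹21734.39

old refrigerator: ₹0.00 + (169/1000) kW × 2000 h × ₹9.2 = ₹0.00 + ₹3109.6 = ₹3109.6
new efficient refrigerator: ₹23813.59 + (56/1000) kW × 2000 h × ₹9.2 = ₹23813.59 + ₹1030.4 = ₹24843.99
Saving = ₹3109.6 − ₹24843.99 = −₹21734.39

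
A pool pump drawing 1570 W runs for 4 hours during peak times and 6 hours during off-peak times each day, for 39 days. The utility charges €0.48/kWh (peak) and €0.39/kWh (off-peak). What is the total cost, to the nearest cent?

Peak energy = 1.57 kW × 4 h × 39 = 244.92 kWh
Off-peak energy = 1.57 kW × 6 h × 39 = 367.38 kWh
Cost = 244.92 × €0.48 + 367.38 × €0.39 = €117.5616 + €143.2782 = €260.84

€260.84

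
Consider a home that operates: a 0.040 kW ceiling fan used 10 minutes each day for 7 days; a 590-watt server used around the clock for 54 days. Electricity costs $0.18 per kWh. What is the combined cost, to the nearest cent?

ceiling fan: Runtime = 10 min × 7 = 70 min = 1.166666… h
ceiling fan: 0.04 kW × 1.166666… h = 0.046666… kWh
server: Runtime = 24 h × 54 = 1296 h
server: 0.59 kW × 1296 h = 764.64 kWh
Total energy = 764.686666… kWh
Cost = 764.686666… × $0.18 = $137.64

$137.64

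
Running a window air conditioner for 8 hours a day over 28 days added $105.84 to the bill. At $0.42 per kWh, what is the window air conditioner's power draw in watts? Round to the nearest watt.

Energy = $105.84 ÷ $0.42/kWh = 252 kWh
Runtime = 8 h/day × 28 days = 224 h
Power = 252 kWh ÷ 224 h = 1.125 kW = 1125 W

1125 W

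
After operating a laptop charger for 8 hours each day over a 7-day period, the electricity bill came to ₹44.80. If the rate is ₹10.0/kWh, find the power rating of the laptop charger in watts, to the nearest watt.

80 W

Energy = ₹44.80 ÷ ₹10.0/kWh = 4.48 kWh
Runtime = 8 h/day × 7 days = 56 h
Power = 4.48 kWh ÷ 56 h = 0.08 kW = 80 W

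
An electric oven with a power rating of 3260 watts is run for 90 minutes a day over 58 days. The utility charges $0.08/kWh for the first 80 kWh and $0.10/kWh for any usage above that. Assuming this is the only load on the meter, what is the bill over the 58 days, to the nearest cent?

$26.76

Runtime = 90 min × 58 = 5220 min = 87 h
Energy = 3.26 kW × 87 h = 283.62 kWh
Tier 1 (0–80 kWh): 80 × $0.08 = $6.4
Above 80 kWh: 203.62 × $0.10 = $20.362
Bill = $26.76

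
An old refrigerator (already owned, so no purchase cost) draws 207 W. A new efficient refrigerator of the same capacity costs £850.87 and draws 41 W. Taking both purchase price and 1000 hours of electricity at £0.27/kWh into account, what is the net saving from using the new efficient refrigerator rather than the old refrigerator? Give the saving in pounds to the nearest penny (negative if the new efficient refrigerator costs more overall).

-£806.05

old refrigerator: £0.00 + (207/1000) kW × 1000 h × £0.27 = £0.00 + £55.89 = £55.89
new efficient refrigerator: £850.87 + (41/1000) kW × 1000 h × £0.27 = £850.87 + £11.07 = £861.94
Saving = £55.89 − £861.94 = −£806.05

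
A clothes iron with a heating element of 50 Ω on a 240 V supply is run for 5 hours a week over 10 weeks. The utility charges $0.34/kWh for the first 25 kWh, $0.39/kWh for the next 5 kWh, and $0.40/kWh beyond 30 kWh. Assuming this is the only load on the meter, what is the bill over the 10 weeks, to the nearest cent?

$21.49

Power = V²/R = 240²/50 = 1152 W = 1.152 kW
Runtime = 5 h/week × 10 weeks = 50 h
Energy = 1.152 kW × 50 h = 57.6 kWh
Tier 1 (0–25 kWh): 25 × $0.34 = $8.5
Tier 2 (25–30 kWh): 5 × $0.39 = $1.95
Above 30 kWh: 27.6 × $0.40 = $11.04
Bill = $21.49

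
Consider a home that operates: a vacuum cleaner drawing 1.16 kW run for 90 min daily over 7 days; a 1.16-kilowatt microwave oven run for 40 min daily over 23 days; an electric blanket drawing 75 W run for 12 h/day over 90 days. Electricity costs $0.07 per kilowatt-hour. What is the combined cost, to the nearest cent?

vacuum cleaner: Runtime = 90 min × 7 = 630 min = 10.5 h
vacuum cleaner: 1.16 kW × 10.5 h = 12.18 kWh
microwave oven: Runtime = 40 min × 23 = 920 min = 15.333333… h
microwave oven: 1.16 kW × 15.333333… h = 17.786666… kWh
electric blanket: Runtime = 12 h/day × 90 days = 1080 h
electric blanket: 0.075 kW × 1080 h = 81 kWh
Total energy = 110.966666… kWh
Cost = 110.966666… × $0.07 = $7.77

$7.77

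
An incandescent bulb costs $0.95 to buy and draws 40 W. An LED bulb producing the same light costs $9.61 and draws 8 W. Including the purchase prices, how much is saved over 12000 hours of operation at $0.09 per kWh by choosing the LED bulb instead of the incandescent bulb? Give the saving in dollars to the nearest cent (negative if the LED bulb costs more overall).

incandescent bulb: $0.95 + (40/1000) kW × 12000 h × $0.09 = $0.95 + $43.2 = $44.15
LED bulb: $9.61 + (8/1000) kW × 12000 h × $0.09 = $9.61 + $8.64 = $18.25
Saving = $44.15 − $18.25 = $25.9

$25.90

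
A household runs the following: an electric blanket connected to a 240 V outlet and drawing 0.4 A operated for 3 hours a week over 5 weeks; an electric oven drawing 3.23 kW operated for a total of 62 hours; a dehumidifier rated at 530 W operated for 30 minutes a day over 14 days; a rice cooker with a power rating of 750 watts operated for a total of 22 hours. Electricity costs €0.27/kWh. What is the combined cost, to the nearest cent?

€59.92

electric blanket: Power = 0.4 A × 240 V = 96 W = 0.096 kW
electric blanket: Runtime = 3 h/week × 5 weeks = 15 h
electric blanket: 0.096 kW × 15 h = 1.44 kWh
electric oven: 3.23 kW × 62 h = 200.26 kWh
dehumidifier: Runtime = 30 min × 14 = 420 min = 7 h
dehumidifier: 0.53 kW × 7 h = 3.71 kWh
rice cooker: 0.75 kW × 22 h = 16.5 kWh
Total energy = 221.91 kWh
Cost = 221.91 × €0.27 = €59.92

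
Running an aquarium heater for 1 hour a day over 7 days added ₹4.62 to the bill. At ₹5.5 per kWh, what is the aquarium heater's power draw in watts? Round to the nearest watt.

120 W

Energy = ₹4.62 ÷ ₹5.5/kWh = 0.84 kWh
Runtime = 1 h/day × 7 days = 7 h
Power = 0.84 kWh ÷ 7 h = 0.12 kW = 120 W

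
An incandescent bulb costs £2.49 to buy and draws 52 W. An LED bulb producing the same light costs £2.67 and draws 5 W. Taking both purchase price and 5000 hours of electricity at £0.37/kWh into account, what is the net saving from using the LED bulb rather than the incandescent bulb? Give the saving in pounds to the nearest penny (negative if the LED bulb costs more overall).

£86.77

incandescent bulb: £2.49 + (52/1000) kW × 5000 h × £0.37 = £2.49 + £96.2 = £98.69
LED bulb: £2.67 + (5/1000) kW × 5000 h × £0.37 = £2.67 + £9.25 = £11.92
Saving = £98.69 − £11.92 = £86.77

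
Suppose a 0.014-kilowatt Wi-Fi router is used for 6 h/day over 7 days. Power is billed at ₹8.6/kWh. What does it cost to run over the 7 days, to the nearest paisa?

₹5.06

Runtime = 6 h/day × 7 days = 42 h
Energy = 0.014 kW × 42 h = 0.588 kWh
Cost = 0.588 kWh × ₹8.6/kWh = ₹5.06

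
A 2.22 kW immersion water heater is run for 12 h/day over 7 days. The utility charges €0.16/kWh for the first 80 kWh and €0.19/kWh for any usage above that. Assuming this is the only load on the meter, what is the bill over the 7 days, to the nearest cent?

Runtime = 12 h/day × 7 days = 84 h
Energy = 2.22 kW × 84 h = 186.48 kWh
Tier 1 (0–80 kWh): 80 × €0.16 = €12.8
Above 80 kWh: 106.48 × €0.19 = €20.2312
Bill = €33.03

€33.03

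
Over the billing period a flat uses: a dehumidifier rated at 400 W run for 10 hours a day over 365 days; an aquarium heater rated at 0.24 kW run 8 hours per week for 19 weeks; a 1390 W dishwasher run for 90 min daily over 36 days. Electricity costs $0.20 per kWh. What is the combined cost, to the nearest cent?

dehumidifier: Runtime = 10 h/day × 365 days = 3650 h
dehumidifier: 0.4 kW × 3650 h = 1460 kWh
aquarium heater: Runtime = 8 h/week × 19 weeks = 152 h
aquarium heater: 0.24 kW × 152 h = 36.48 kWh
dishwasher: Runtime = 90 min × 36 = 3240 min = 54 h
dishwasher: 1.39 kW × 54 h = 75.06 kWh
Total energy = 1571.54 kWh
Cost = 1571.54 × $0.20 = $314.31

$314.31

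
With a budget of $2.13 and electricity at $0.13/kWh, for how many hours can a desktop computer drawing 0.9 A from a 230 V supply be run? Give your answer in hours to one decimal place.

79.2 h

Power = 0.9 A × 230 V = 207 W = 0.207 kW
Energy available = $2.13 ÷ $0.13/kWh = 16.3846 kWh
Hours = 16.3846 kWh ÷ 0.207 kW = 79.2 h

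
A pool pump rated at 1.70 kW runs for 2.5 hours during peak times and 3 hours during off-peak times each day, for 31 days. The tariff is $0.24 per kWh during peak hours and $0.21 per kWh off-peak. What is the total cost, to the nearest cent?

$64.82

Peak energy = 1.7 kW × 2.5 h × 31 = 131.75 kWh
Off-peak energy = 1.7 kW × 3 h × 31 = 158.1 kWh
Cost = 131.75 × $0.24 + 158.1 × $0.21 = $31.62 + $33.201 = $64.82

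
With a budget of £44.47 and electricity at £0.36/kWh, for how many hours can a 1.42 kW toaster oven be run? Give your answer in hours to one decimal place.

87.0 h

Energy available = £44.47 ÷ £0.36/kWh = 123.5278 kWh
Hours = 123.5278 kWh ÷ 1.42 kW = 87.0 h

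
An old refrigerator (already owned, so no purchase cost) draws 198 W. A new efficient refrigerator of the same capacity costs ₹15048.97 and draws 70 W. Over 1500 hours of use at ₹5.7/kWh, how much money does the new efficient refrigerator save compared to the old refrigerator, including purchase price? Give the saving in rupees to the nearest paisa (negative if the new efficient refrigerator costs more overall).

old refrigerator: ₹0.00 + (198/1000) kW × 1500 h × ₹5.7 = ₹0.00 + ₹1692.9 = ₹1692.9
new efficient refrigerator: ₹15048.97 + (70/1000) kW × 1500 h × ₹5.7 = ₹15048.97 + ₹598.5 = ₹15647.47
Saving = ₹1692.9 − ₹15647.47 = −₹13954.57

-₹13954.57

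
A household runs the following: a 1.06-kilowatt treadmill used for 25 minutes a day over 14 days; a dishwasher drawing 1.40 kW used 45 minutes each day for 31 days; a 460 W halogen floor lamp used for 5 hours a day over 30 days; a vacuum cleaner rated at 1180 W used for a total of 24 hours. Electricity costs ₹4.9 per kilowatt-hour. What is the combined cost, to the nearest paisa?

₹666.66

treadmill: Runtime = 25 min × 14 = 350 min = 5.833333… h
treadmill: 1.06 kW × 5.833333… h = 6.183333… kWh
dishwasher: Runtime = 45 min × 31 = 1395 min = 23.25 h
dishwasher: 1.4 kW × 23.25 h = 32.55 kWh
halogen floor lamp: Runtime = 5 h/day × 30 days = 150 h
halogen floor lamp: 0.46 kW × 150 h = 69 kWh
vacuum cleaner: 1.18 kW × 24 h = 28.32 kWh
Total energy = 136.053333… kWh
Cost = 136.053333… × ₹4.9 = ₹666.66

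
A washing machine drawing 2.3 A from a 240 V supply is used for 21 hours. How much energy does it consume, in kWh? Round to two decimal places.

Power = 2.3 A × 240 V = 552 W = 0.552 kW
Energy = 0.552 kW × 21 h = 11.592 kWh ≈ 11.59 kWh

11.59 kWh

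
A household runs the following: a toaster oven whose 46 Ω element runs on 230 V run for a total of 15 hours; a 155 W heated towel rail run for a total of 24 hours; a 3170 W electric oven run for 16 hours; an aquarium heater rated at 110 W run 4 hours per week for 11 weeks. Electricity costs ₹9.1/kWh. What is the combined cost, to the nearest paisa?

₹696.42

toaster oven: Power = V²/R = 230²/46 = 1150 W = 1.15 kW
toaster oven: 1.15 kW × 15 h = 17.25 kWh
heated towel rail: 0.155 kW × 24 h = 3.72 kWh
electric oven: 3.17 kW × 16 h = 50.72 kWh
aquarium heater: Runtime = 4 h/week × 11 weeks = 44 h
aquarium heater: 0.11 kW × 44 h = 4.84 kWh
Total energy = 76.53 kWh
Cost = 76.53 × ₹9.1 = ₹696.42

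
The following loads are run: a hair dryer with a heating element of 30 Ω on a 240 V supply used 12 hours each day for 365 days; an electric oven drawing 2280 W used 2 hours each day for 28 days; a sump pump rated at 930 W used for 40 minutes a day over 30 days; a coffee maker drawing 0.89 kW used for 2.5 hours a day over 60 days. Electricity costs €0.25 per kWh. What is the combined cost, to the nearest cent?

€2172.35

hair dryer: Power = V²/R = 240²/30 = 1920 W = 1.92 kW
hair dryer: Runtime = 12 h/day × 365 days = 4380 h
hair dryer: 1.92 kW × 4380 h = 8409.6 kWh
electric oven: Runtime = 2 h/day × 28 days = 56 h
electric oven: 2.28 kW × 56 h = 127.68 kWh
sump pump: Runtime = 40 min × 30 = 1200 min = 20 h
sump pump: 0.93 kW × 20 h = 18.6 kWh
coffee maker: Runtime = 2.5 h/day × 60 days = 150 h
coffee maker: 0.89 kW × 150 h = 133.5 kWh
Total energy = 8689.38 kWh
Cost = 8689.38 × €0.25 = €2172.35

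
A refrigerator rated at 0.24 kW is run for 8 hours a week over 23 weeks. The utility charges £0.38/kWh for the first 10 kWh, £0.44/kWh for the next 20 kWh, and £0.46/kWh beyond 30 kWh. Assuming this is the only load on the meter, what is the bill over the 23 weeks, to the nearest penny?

£19.11

Runtime = 8 h/week × 23 weeks = 184 h
Energy = 0.24 kW × 184 h = 44.16 kWh
Tier 1 (0–10 kWh): 10 × £0.38 = £3.8
Tier 2 (10–30 kWh): 20 × £0.44 = £8.8
Above 30 kWh: 14.16 × £0.46 = £6.5136
Bill = £19.11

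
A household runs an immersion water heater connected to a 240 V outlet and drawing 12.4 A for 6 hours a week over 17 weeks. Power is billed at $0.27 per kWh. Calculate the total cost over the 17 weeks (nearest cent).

Power = 12.4 A × 240 V = 2976 W = 2.976 kW
Runtime = 6 h/week × 17 weeks = 102 h
Energy = 2.976 kW × 102 h = 303.552 kWh
Cost = 303.552 kWh × $0.27/kWh = $81.96

$81.96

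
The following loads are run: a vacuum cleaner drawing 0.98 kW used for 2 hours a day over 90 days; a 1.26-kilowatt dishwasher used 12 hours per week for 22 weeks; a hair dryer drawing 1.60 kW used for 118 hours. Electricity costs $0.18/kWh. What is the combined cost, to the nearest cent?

vacuum cleaner: Runtime = 2 h/day × 90 days = 180 h
vacuum cleaner: 0.98 kW × 180 h = 176.4 kWh
dishwasher: Runtime = 12 h/week × 22 weeks = 264 h
dishwasher: 1.26 kW × 264 h = 332.64 kWh
hair dryer: 1.6 kW × 118 h = 188.8 kWh
Total energy = 697.84 kWh
Cost = 697.84 × $0.18 = $125.61

$125.61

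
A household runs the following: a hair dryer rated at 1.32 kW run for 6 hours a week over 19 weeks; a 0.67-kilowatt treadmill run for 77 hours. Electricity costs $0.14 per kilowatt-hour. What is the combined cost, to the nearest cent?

$28.29

hair dryer: Runtime = 6 h/week × 19 weeks = 114 h
hair dryer: 1.32 kW × 114 h = 150.48 kWh
treadmill: 0.67 kW × 77 h = 51.59 kWh
Total energy = 202.07 kWh
Cost = 202.07 × $0.14 = $28.29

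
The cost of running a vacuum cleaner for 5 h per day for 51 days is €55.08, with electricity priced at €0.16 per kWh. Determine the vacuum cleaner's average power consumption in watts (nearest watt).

Energy = €55.08 ÷ €0.16/kWh = 344.25 kWh
Runtime = 5 h/day × 51 days = 255 h
Power = 344.25 kWh ÷ 255 h = 1.35 kW = 1350 W

1350 W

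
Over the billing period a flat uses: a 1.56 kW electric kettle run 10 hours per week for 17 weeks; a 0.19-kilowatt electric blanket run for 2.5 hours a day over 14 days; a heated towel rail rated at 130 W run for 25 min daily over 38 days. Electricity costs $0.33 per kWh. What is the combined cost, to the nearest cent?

$90.39

electric kettle: Runtime = 10 h/week × 17 weeks = 170 h
electric kettle: 1.56 kW × 170 h = 265.2 kWh
electric blanket: Runtime = 2.5 h/day × 14 days = 35 h
electric blanket: 0.19 kW × 35 h = 6.65 kWh
heated towel rail: Runtime = 25 min × 38 = 950 min = 15.833333… h
heated towel rail: 0.13 kW × 15.833333… h = 2.058333… kWh
Total energy = 273.908333… kWh
Cost = 273.908333… × $0.33 = $90.39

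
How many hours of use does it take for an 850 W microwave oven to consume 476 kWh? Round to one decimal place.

Hours = 476 kWh ÷ 0.85 kW = 560.0 h

560.0 h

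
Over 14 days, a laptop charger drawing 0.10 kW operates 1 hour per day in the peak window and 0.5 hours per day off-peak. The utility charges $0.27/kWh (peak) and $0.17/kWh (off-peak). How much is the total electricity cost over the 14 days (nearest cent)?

Peak energy = 0.1 kW × 1 h × 14 = 1.4 kWh
Off-peak energy = 0.1 kW × 0.5 h × 14 = 0.7 kWh
Cost = 1.4 × $0.27 + 0.7 × $0.17 = $0.378 + $0.119 = $0.50

$0.50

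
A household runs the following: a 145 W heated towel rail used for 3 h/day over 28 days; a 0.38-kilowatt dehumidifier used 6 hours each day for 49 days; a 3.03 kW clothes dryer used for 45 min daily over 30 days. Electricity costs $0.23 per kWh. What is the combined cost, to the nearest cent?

$44.18

heated towel rail: Runtime = 3 h/day × 28 days = 84 h
heated towel rail: 0.145 kW × 84 h = 12.18 kWh
dehumidifier: Runtime = 6 h/day × 49 days = 294 h
dehumidifier: 0.38 kW × 294 h = 111.72 kWh
clothes dryer: Runtime = 45 min × 30 = 1350 min = 22.5 h
clothes dryer: 3.03 kW × 22.5 h = 68.175 kWh
Total energy = 192.075 kWh
Cost = 192.075 × $0.23 = $44.18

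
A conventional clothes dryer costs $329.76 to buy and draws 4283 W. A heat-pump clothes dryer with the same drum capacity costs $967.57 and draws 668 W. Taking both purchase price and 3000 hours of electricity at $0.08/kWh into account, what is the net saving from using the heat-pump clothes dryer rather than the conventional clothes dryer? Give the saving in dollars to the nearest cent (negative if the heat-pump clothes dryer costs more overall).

$229.79

conventional clothes dryer: $329.76 + (4283/1000) kW × 3000 h × $0.08 = $329.76 + $1027.92 = $1357.68
heat-pump clothes dryer: $967.57 + (668/1000) kW × 3000 h × $0.08 = $967.57 + $160.32 = $1127.89
Saving = $1357.68 − $1127.89 = $229.79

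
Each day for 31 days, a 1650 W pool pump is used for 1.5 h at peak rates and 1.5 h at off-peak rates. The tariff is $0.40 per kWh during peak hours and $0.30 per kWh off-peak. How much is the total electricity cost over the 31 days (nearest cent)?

Peak energy = 1.65 kW × 1.5 h × 31 = 76.725 kWh
Off-peak energy = 1.65 kW × 1.5 h × 31 = 76.725 kWh
Cost = 76.725 × $0.40 + 76.725 × $0.30 = $30.69 + $23.0175 = $53.71

$53.71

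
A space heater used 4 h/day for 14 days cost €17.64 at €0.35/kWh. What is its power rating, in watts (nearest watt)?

900 W

Energy = €17.64 ÷ €0.35/kWh = 50.4 kWh
Runtime = 4 h/day × 14 days = 56 h
Power = 50.4 kWh ÷ 56 h = 0.9 kW = 900 W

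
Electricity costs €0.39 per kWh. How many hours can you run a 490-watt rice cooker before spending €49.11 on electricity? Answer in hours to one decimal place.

257.0 h

Energy available = €49.11 ÷ €0.39/kWh = 125.9231 kWh
Hours = 125.9231 kWh ÷ 0.49 kW = 257.0 h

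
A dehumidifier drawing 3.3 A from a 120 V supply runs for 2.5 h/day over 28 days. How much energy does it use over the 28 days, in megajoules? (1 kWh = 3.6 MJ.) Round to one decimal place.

99.8 MJ

Power = 3.3 A × 120 V = 396 W = 0.396 kW
Runtime = 2.5 h/day × 28 days = 70 h
Energy = 0.396 kW × 70 h = 27.72 kWh
= 27.72 × 3.6 MJ = 99.8 MJ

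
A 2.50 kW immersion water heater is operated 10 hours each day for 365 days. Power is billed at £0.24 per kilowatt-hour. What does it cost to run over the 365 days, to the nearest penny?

Runtime = 10 h/day × 365 days = 3650 h
Energy = 2.5 kW × 3650 h = 9125 kWh
Cost = 9125 kWh × £0.24/kWh = £2190.00

£2190.00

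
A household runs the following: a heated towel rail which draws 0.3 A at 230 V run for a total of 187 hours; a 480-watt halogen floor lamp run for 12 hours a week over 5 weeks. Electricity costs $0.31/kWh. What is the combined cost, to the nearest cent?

heated towel rail: Power = 0.3 A × 230 V = 69 W = 0.069 kW
heated towel rail: 0.069 kW × 187 h = 12.903 kWh
halogen floor lamp: Runtime = 12 h/week × 5 weeks = 60 h
halogen floor lamp: 0.48 kW × 60 h = 28.8 kWh
Total energy = 41.703 kWh
Cost = 41.703 × $0.31 = $12.93

$12.93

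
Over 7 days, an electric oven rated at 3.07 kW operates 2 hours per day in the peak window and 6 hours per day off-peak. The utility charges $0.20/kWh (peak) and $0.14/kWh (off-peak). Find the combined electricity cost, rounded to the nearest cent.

Peak energy = 3.07 kW × 2 h × 7 = 42.98 kWh
Off-peak energy = 3.07 kW × 6 h × 7 = 128.94 kWh
Cost = 42.98 × $0.20 + 128.94 × $0.14 = $8.596 + $18.0516 = $26.65

$26.65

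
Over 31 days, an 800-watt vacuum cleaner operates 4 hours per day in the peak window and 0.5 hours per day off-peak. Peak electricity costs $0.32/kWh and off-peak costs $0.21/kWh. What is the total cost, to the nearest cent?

Peak energy = 0.8 kW × 4 h × 31 = 99.2 kWh
Off-peak energy = 0.8 kW × 0.5 h × 31 = 12.4 kWh
Cost = 99.2 × $0.32 + 12.4 × $0.21 = $31.744 + $2.604 = $34.35

$34.35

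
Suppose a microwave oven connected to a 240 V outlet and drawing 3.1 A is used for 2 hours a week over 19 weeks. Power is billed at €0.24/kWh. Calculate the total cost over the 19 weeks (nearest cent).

Power = 3.1 A × 240 V = 744 W = 0.744 kW
Runtime = 2 h/week × 19 weeks = 38 h
Energy = 0.744 kW × 38 h = 28.272 kWh
Cost = 28.272 kWh × €0.24/kWh = €6.79

€6.79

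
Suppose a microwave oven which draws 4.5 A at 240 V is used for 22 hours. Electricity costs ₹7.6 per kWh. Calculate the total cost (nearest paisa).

Power = 4.5 A × 240 V = 1080 W = 1.08 kW
Energy = 1.08 kW × 22 h = 23.76 kWh
Cost = 23.76 kWh × ₹7.6/kWh = ₹180.58

₹180.58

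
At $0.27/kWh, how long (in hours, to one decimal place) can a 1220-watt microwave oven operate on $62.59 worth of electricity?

190.0 h

Energy available = $62.59 ÷ $0.27/kWh = 231.8148 kWh
Hours = 231.8148 kWh ÷ 1.22 kW = 190.0 h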